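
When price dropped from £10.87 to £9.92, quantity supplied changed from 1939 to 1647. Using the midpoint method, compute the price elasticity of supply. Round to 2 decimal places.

%Δq = (1647 − 1939)/[(1939 + 1647)/2] = -292/1793 ≈ -0.1629.
%ΔP = (9.92 − 10.87)/[(10.87 + 9.92)/2] = -0.95/10.395 ≈ -0.0914.
Arc elasticity E = %Δq/%ΔP ≈ -0.1629/-0.0914 ≈ 1.78.
|E| > 1: supply is elastic over this range.

1.78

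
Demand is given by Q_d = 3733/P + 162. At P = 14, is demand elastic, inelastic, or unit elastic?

inelastic

At P = 14, Q_d = 428.6429.
dQ_d/dP = −3733/P² = −19.0459.
Point elasticity E = (dQ_d/dP)·(P/Q_d) = -19.0459 × 14/428.6429 ≈ -0.622.
|E| ≈ 0.622 < 1, so demand is inelastic.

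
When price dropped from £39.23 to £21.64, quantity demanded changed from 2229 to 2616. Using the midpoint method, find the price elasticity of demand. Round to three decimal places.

-0.276

%ΔQ = (2616 − 2229)/[(2229 + 2616)/2] = 387/2422.5 ≈ 0.1598.
%ΔP = (21.64 − 39.23)/[(39.23 + 21.64)/2] = -17.59/30.435 ≈ -0.5780.
Arc elasticity E = %ΔQ/%ΔP ≈ 0.1598/-0.5780 ≈ -0.276.
|E| < 1: demand is inelastic over this range.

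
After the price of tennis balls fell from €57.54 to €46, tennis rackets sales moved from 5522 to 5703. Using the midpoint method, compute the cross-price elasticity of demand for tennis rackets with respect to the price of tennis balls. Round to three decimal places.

-0.145

%ΔQ_x = (5703 − 5522)/[(5522+5703)/2] = 181/5612.5 ≈ 0.0322.
%ΔP_y = (46 − 57.54)/[(57.54+46)/2] ≈ -0.2229.
E_xy = 0.0322/-0.2229 ≈ -0.145.
E_xy < 0, so tennis rackets and tennis balls are complements.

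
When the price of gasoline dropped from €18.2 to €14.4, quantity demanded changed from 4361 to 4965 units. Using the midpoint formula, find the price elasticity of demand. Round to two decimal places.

%Δq = (4965 − 4361)/[(4361 + 4965)/2] = 604/4663 ≈ 0.1295.
%ΔP = (14.4 − 18.2)/[(18.2 + 14.4)/2] = -3.8/16.3 ≈ -0.2331.
Arc elasticity E = %Δq/%ΔP ≈ 0.1295/-0.2331 ≈ -0.56.
|E| < 1: demand is inelastic over this range.

-0.56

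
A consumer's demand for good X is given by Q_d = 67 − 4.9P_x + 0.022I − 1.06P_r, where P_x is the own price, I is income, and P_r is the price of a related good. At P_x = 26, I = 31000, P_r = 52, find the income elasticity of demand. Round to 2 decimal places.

Q_d = 67 − 4.9(26) + 0.022(31000) − 1.06(52) = 67 − 127.4 + 682 − 55.12 = 566.48.
∂Q_d/∂I = +0.022, so E_I = 0.022·(31000/566.48) ≈ 1.20.
E_I > 1: normal good (luxury).

1.20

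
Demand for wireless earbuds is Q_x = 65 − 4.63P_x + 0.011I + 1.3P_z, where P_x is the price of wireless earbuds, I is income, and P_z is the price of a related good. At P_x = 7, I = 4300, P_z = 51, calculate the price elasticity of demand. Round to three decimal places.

-0.222

Q_x = 65 − 4.63(7) + 0.011(4300) + 1.3(51) = 65 − 32.41 + 47.3 + 66.3 = 146.19.
∂Q_x/∂P_x = −4.63, so E_p = (−4.63)·(7/146.19) ≈ -0.222.
|E_p| < 1: demand is inelastic.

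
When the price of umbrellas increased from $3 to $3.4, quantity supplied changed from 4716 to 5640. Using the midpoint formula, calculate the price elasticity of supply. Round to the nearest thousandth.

1.428

%ΔQ = (5640 − 4716)/[(4716 + 5640)/2] = 924/5178 ≈ 0.1784.
%Δp = (3.4 − 3)/[(3 + 3.4)/2] = 0.4/3.2 ≈ 0.1250.
Arc elasticity E = %ΔQ/%Δp ≈ 0.1784/0.1250 ≈ 1.428.
|E| > 1: supply is elastic over this range.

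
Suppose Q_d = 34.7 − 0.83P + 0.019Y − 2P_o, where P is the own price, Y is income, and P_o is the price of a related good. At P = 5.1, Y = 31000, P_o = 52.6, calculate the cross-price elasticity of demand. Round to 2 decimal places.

-0.20

First evaluate Q_d: 34.7 − 0.83(5.1) + 0.019(31000) − 2(52.6) = 34.7 − 4.233 + 589 − 105.2 = 514.267.
∂Q_d/∂P_o = −2, so E_xy = -2·(52.6/514.267) ≈ -0.20.
E_xy < 0: the goods are complements.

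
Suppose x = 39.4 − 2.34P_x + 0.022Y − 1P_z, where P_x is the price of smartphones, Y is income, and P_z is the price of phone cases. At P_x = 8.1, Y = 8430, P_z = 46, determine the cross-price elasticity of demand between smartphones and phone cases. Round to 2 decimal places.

-0.29

First evaluate x: 39.4 − 2.34(8.1) + 0.022(8430) − 1(46) = 39.4 − 18.954 + 185.46 − 46 = 159.906.
∂x/∂P_z = −1, so E_xy = -1·(46/159.906) ≈ -0.29.
E_xy < 0: the goods are complements.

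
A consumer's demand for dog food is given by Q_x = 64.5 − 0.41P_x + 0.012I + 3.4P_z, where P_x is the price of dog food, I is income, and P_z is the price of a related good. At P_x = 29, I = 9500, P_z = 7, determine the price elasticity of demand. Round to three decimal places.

First evaluate Q_x: 64.5 − 0.41(29) + 0.012(9500) + 3.4(7) = 64.5 − 11.89 + 114 + 23.8 = 190.41.
∂Q_x/∂P_x = −0.41, so E_p = (−0.41)·(29/190.41) ≈ -0.062.
|E_p| < 1: demand is inelastic.

-0.062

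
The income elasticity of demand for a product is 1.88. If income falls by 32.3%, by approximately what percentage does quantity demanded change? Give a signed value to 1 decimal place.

%ΔQ ≈ E × %ΔI = (1.88) × (-32.3%) ≈ -60.7%.

-60.7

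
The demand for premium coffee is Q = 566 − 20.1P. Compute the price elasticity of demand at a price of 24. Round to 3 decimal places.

At P = 24, Q = 83.6.
dQ/dP = −20.1.
Point elasticity E = (dQ/dP)·(P/Q) = -20.1 × 24/83.6 ≈ -5.770.
|E| > 1, so demand is elastic at this price.

-5.770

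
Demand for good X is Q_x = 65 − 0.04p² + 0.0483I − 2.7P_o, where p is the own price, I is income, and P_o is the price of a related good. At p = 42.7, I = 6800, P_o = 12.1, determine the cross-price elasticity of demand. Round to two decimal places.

-0.11

At the given point, Q_x = 65 − 0.04(42.7)² + 0.0483(6800) − 2.7(12.1) = 65 − 72.9316 + 328.44 − 32.67 = 287.8384.
∂Q_x/∂P_o = −2.7, so E_xy = -2.7·(12.1/287.8384) ≈ -0.11.
E_xy < 0: the goods are complements.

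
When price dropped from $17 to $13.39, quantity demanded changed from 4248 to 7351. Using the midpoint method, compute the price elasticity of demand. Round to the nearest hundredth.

%ΔQ = (7351 − 4248)/[(4248 + 7351)/2] = 3103/5799.5 ≈ 0.5350.
%Δp = (13.39 − 17)/[(17 + 13.39)/2] = -3.61/15.195 ≈ -0.2376.
Arc elasticity E = %ΔQ/%Δp ≈ 0.5350/-0.2376 ≈ -2.25.
|E| > 1: demand is elastic over this range.

-2.25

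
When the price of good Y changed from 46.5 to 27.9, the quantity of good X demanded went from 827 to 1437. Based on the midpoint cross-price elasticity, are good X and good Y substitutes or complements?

%ΔQ_x = (1437 − 827)/[(827+1437)/2] = 610/1132 ≈ 0.5389.
%ΔP_y = (27.9 − 46.5)/[(46.5+27.9)/2] ≈ -0.5000.
E_xy = 0.5389/-0.5000 ≈ -1.078.
E_xy < 0, so the goods are complements.

complements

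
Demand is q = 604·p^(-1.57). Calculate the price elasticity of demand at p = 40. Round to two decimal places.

For a Cobb–Douglas (constant-elasticity) form q = A·p^α·…, the elasticity with respect to p equals the exponent α at every point.
Here the exponent on p is -1.57, so the price elasticity of demand is -1.57.

-1.57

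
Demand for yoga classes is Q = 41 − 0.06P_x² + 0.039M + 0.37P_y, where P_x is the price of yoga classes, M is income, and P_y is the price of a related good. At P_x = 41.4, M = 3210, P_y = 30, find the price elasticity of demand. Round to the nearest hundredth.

-2.76

Substituting, Q = 41 − 0.06(41.4)² + 0.039(3210) + 0.37(30) = 41 − 102.8376 + 125.19 + 11.1 = 74.4524.
∂Q/∂P_x = −2·0.06·P_x = -4.968, so E_p = -4.968·(41.4/74.4524) ≈ -2.76.
|E_p| > 1: demand is elastic.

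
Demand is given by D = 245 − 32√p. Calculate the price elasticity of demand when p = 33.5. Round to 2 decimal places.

At p = 33.5, D = 59.7866.
dD/dp = −32/(2√p) = −32/(2·5.7879).
Point elasticity E = (dD/dp)·(p/D) = -2.7644 × 33.5/59.7866 ≈ -1.55.
|E| > 1, so demand is elastic at this price.

-1.55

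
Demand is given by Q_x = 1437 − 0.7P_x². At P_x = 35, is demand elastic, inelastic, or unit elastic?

At P_x = 35, Q_x = 579.5.
dQ_x/dP_x = −2·0.7·P_x = −49.
Point elasticity E = (dQ_x/dP_x)·(P_x/Q_x) = -49 × 35/579.5 ≈ -2.959.
|E| ≈ 2.959 > 1, so demand is elastic.

elastic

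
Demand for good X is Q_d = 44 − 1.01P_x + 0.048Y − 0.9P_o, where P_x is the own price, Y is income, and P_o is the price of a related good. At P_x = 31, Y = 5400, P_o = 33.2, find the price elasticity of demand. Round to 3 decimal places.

-0.129

At the given point, Q_d = 44 − 1.01(31) + 0.048(5400) − 0.9(33.2) = 44 − 31.31 + 259.2 − 29.88 = 242.01.
∂Q_d/∂P_x = −1.01, so E_p = (−1.01)·(31/242.01) ≈ -0.129.
|E_p| < 1: demand is inelastic.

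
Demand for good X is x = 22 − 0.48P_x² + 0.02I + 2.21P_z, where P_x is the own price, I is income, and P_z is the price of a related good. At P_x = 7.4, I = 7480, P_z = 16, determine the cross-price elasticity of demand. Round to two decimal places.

0.20

x = 22 − 0.48(7.4)² + 0.02(7480) + 2.21(16) = 22 − 26.2848 + 149.6 + 35.36 = 180.6752.
∂x/∂P_z = +2.21, so E_xy = 2.21·(16/180.6752) ≈ 0.20.
E_xy > 0: the goods are substitutes.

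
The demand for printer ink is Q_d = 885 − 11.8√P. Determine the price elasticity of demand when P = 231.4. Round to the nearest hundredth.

At P = 231.4, Q_d = 705.5003.
dQ_d/dP = −11.8/(2√P) = −11.8/(2·15.2118).
Point elasticity E = (dQ_d/dP)·(P/Q_d) = -0.3879 × 231.4/705.5003 ≈ -0.13.
|E| < 1, so demand is inelastic at this price.

-0.13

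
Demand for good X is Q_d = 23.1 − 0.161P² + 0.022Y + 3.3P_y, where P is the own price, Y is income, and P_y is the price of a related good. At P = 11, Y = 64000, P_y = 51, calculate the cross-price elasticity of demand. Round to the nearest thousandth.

0.107

Substituting, Q_d = 23.1 − 0.161(11)² + 0.022(64000) + 3.3(51) = 23.1 − 19.481 + 1408 + 168.3 = 1579.919.
∂Q_d/∂P_y = +3.3, so E_xy = 3.3·(51/1579.919) ≈ 0.107.
E_xy > 0: the goods are substitutes.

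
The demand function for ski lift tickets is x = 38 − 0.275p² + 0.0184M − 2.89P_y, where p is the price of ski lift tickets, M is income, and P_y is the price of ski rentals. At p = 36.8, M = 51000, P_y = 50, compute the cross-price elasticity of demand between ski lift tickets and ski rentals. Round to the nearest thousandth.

-0.314

x = 38 − 0.275(36.8)² + 0.0184(51000) − 2.89(50) = 38 − 372.416 + 938.4 − 144.5 = 459.484.
∂x/∂P_y = −2.89, so E_xy = -2.89·(50/459.484) ≈ -0.314.
E_xy < 0: the goods are complements.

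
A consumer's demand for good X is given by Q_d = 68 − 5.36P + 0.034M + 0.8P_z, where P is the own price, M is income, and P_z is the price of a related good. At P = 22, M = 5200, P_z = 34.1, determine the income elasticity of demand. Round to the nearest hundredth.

1.15

Substituting, Q_d = 68 − 5.36(22) + 0.034(5200) + 0.8(34.1) = 68 − 117.92 + 176.8 + 27.28 = 154.16.
∂Q_d/∂M = +0.034, so E_I = 0.034·(5200/154.16) ≈ 1.15.
E_I > 1: normal good (luxury).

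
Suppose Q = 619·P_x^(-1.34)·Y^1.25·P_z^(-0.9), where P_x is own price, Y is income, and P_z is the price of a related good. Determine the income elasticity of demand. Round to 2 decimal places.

1.25

For a Cobb–Douglas (constant-elasticity) form Q = A·Y^α·…, the elasticity with respect to Y equals the exponent α at every point.
Here the exponent on Y is 1.25, so the income elasticity of demand is 1.25.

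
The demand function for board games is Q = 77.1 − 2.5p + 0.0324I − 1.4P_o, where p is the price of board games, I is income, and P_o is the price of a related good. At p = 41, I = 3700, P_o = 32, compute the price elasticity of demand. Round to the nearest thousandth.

-2.063

At the given point, Q = 77.1 − 2.5(41) + 0.0324(3700) − 1.4(32) = 77.1 − 102.5 + 119.88 − 44.8 = 49.68.
∂Q/∂p = −2.5, so E_p = (−2.5)·(41/49.68) ≈ -2.063.
|E_p| > 1: demand is elastic.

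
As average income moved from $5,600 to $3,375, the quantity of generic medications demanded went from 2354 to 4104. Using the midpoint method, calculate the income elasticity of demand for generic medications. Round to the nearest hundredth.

-1.09

%ΔQ = (4104 − 2354)/[(2354+4104)/2] = 1750/3229 ≈ 0.5420.
%ΔY = (3,375 − 5,600)/[(5,600+3,375)/2] = -2225/4487.5 ≈ -0.4958.
E_I = %ΔQ/%ΔY ≈ -1.09.
E_I < 0: inferior good.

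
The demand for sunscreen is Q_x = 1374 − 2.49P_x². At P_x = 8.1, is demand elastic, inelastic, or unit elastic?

At P_x = 8.1, Q_x = 1210.6311.
dQ_x/dP_x = −2·2.49·P_x = −40.338.
Point elasticity E = (dQ_x/dP_x)·(P_x/Q_x) = -40.338 × 8.1/1210.6311 ≈ -0.270.
|E| ≈ 0.270 < 1, so demand is inelastic.

inelastic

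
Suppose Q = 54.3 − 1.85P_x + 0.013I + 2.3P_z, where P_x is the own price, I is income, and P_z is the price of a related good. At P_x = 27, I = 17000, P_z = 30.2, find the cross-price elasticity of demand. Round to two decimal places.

0.24

At the given point, Q = 54.3 − 1.85(27) + 0.013(17000) + 2.3(30.2) = 54.3 − 49.95 + 221 + 69.46 = 294.81.
∂Q/∂P_z = +2.3, so E_xy = 2.3·(30.2/294.81) ≈ 0.24.
E_xy > 0: the goods are substitutes.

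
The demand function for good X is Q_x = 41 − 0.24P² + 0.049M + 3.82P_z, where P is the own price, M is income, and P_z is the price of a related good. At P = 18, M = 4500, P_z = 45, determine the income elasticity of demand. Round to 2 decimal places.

0.62

At the given point, Q_x = 41 − 0.24(18)² + 0.049(4500) + 3.82(45) = 41 − 77.76 + 220.5 + 171.9 = 355.64.
∂Q_x/∂M = +0.049, so E_I = 0.049·(4500/355.64) ≈ 0.62.
E_I ∈ (0,1): normal good (necessity).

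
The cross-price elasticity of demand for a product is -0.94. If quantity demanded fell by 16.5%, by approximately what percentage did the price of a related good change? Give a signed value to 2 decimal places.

17.55

%ΔQ ≈ E × %ΔP_y ⇒ %ΔP_y = %ΔQ / E = (-16.5%)/(-0.94) ≈ 17.55%.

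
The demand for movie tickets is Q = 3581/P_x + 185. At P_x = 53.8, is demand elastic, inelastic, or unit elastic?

inelastic

At P_x = 53.8, Q = 251.5613.
dQ/dP_x = −3581/P_x² = −1.2372.
Point elasticity E = (dQ/dP_x)·(P_x/Q) = -1.2372 × 53.8/251.5613 ≈ -0.265.
|E| ≈ 0.265 < 1, so demand is inelastic.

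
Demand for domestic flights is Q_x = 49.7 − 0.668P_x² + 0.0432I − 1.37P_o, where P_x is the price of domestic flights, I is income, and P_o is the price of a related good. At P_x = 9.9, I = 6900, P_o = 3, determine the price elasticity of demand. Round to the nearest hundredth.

-0.47

First evaluate Q_x: 49.7 − 0.668(9.9)² + 0.0432(6900) − 1.37(3) = 49.7 − 65.4707 + 298.08 − 4.11 = 278.1993.
∂Q_x/∂P_x = −2·0.668·P_x = -13.2264, so E_p = -13.2264·(9.9/278.1993) ≈ -0.47.
|E_p| < 1: demand is inelastic.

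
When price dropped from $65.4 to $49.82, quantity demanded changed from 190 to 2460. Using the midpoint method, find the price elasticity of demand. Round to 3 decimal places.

%ΔQ = (2460 − 190)/[(190 + 2460)/2] = 2270/1325 ≈ 1.7132.
%ΔP = (49.82 − 65.4)/[(65.4 + 49.82)/2] = -15.58/57.61 ≈ -0.2704.
Arc elasticity E = %ΔQ/%ΔP ≈ 1.7132/-0.2704 ≈ -6.335.
|E| > 1: demand is elastic over this range.

-6.335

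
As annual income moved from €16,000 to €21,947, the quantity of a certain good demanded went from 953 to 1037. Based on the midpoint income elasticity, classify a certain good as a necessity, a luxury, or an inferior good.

necessity

%ΔQ = (1037 − 953)/[(953+1037)/2] = 84/995 ≈ 0.0844.
%ΔY = (21,947 − 16,000)/[(16,000+21,947)/2] = 5947/18973.5 ≈ 0.3134.
E_I = %ΔQ/%ΔY ≈ 0.269.
E_I ∈ (0,1): normal good (necessity).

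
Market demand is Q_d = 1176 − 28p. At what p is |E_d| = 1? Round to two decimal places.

21.00

For linear demand Q_d = a − bp, E = −bp/(a − bp). |E| = 1 ⇒ bp = a − bp ⇒ p = a/(2b).
p = 1176/(2·28) = 21.00.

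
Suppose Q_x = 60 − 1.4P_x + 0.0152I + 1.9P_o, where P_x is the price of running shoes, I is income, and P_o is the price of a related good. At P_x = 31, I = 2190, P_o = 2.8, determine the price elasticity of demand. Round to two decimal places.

-0.79

First evaluate Q_x: 60 − 1.4(31) + 0.0152(2190) + 1.9(2.8) = 60 − 43.4 + 33.288 + 5.32 = 55.208.
∂Q_x/∂P_x = −1.4, so E_p = (−1.4)·(31/55.208) ≈ -0.79.
|E_p| < 1: demand is inelastic.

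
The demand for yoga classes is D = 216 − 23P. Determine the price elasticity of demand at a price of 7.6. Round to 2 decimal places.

At P = 7.6, D = 41.2.
dD/dP = −23.
Point elasticity E = (dD/dP)·(P/D) = -23 × 7.6/41.2 ≈ -4.24.
|E| > 1, so demand is elastic at this price.

-4.24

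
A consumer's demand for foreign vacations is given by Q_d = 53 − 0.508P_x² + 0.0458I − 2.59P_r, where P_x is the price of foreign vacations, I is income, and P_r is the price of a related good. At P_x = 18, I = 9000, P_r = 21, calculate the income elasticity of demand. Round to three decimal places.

Evaluating quantity at (P_x, I, P_r) gives Q_d = 53 − 0.508(18)² + 0.0458(9000) − 2.59(21) = 53 − 164.592 + 412.2 − 54.39 = 246.218.
∂Q_d/∂I = +0.0458, so E_I = 0.0458·(9000/246.218) ≈ 1.674.
E_I > 1: normal good (luxury).

1.674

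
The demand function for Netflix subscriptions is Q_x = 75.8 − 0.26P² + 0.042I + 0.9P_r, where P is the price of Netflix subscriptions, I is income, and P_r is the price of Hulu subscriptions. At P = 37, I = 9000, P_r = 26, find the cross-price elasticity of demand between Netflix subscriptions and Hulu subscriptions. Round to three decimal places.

0.193

Evaluating quantity at (P, I, P_r) gives Q_x = 75.8 − 0.26(37)² + 0.042(9000) + 0.9(26) = 75.8 − 355.94 + 378 + 23.4 = 121.26.
∂Q_x/∂P_r = +0.9, so E_xy = 0.9·(26/121.26) ≈ 0.193.
E_xy > 0: the goods are substitutes.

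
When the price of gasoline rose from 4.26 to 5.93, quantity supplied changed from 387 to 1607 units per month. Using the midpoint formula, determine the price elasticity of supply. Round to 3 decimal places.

%Δq = (1607 − 387)/[(387 + 1607)/2] = 1220/997 ≈ 1.2237.
%Δp = (5.93 − 4.26)/[(4.26 + 5.93)/2] = 1.67/5.095 ≈ 0.3278.
Arc elasticity E = %Δq/%Δp ≈ 1.2237/0.3278 ≈ 3.733.
|E| > 1: supply is elastic over this range.

3.733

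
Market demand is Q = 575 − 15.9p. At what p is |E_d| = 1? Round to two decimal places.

For linear demand Q = a − bp, E = −bp/(a − bp). |E| = 1 ⇒ bp = a − bp ⇒ p = a/(2b).
p = 575/(2·15.9) ≈ 18.08.

18.08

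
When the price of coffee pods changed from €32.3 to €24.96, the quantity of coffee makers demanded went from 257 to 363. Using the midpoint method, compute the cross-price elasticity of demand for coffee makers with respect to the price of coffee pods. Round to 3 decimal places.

-1.334

%ΔQ_x = (363 − 257)/[(257+363)/2] = 106/310 ≈ 0.3419.
%ΔP_y = (24.96 − 32.3)/[(32.3+24.96)/2] ≈ -0.2564.
E_xy = 0.3419/-0.2564 ≈ -1.334.
E_xy < 0, so coffee makers and coffee pods are complements.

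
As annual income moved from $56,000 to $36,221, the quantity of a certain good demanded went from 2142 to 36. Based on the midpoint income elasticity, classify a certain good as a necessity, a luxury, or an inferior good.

%ΔQ = (36 − 2142)/[(2142+36)/2] = -2106/1089 ≈ -1.9339.
%ΔI = (36,221 − 56,000)/[(56,000+36,221)/2] = -19779/46110.5 ≈ -0.4289.
E_I = %ΔQ/%ΔI ≈ 4.508.
E_I > 1: normal good (luxury).

luxury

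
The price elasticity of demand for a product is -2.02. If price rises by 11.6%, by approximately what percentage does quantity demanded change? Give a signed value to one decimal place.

%ΔQ ≈ E × %ΔP = (-2.02) × (11.6%) ≈ -23.4%.

-23.4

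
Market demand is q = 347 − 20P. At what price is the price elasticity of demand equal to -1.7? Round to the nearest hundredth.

10.92

Set −bP/(a − bP) = −1.7 ⇒ bP = 1.7(a − bP) ⇒ bP(1+1.7) = 1.7·a.
P = 1.7·347/(20·2.7) ≈ 10.92.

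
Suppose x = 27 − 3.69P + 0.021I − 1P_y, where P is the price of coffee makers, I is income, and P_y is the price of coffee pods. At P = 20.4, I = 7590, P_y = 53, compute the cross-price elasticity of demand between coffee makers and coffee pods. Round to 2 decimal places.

Evaluating quantity at (P, I, P_y) gives x = 27 − 3.69(20.4) + 0.021(7590) − 1(53) = 27 − 75.276 + 159.39 − 53 = 58.114.
∂x/∂P_y = −1, so E_xy = -1·(53/58.114) ≈ -0.91.
E_xy < 0: the goods are complements.

-0.91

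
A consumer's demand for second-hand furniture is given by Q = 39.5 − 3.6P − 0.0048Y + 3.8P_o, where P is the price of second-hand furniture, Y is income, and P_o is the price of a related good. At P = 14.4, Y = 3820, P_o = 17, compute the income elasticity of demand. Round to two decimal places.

Evaluating quantity at (P, Y, P_o) gives Q = 39.5 − 3.6(14.4) − 0.0048(3820) + 3.8(17) = 39.5 − 51.84 − 18.336 + 64.6 = 33.924.
∂Q/∂Y = −0.0048, so E_I = -0.0048·(3820/33.924) ≈ -0.54.
E_I < 0: inferior good.

-0.54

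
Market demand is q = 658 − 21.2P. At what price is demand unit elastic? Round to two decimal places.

15.52

For linear demand q = a − bP, E = −bP/(a − bP). |E| = 1 ⇒ bP = a − bP ⇒ P = a/(2b).
P = 658/(2·21.2) ≈ 15.52.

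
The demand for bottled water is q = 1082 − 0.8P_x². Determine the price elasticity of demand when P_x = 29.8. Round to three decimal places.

At P_x = 29.8, q = 371.568.
dq/dP_x = −2·0.8·P_x = −47.68.
Point elasticity E = (dq/dP_x)·(P_x/q) = -47.68 × 29.8/371.568 ≈ -3.824.
|E| > 1, so demand is elastic at this price.

-3.824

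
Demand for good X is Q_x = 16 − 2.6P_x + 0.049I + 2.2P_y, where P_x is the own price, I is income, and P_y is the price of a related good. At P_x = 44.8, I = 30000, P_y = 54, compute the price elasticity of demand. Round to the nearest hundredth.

Evaluating quantity at (P_x, I, P_y) gives Q_x = 16 − 2.6(44.8) + 0.049(30000) + 2.2(54) = 16 − 116.48 + 1470 + 118.8 = 1488.32.
∂Q_x/∂P_x = −2.6, so E_p = (−2.6)·(44.8/1488.32) ≈ -0.08.
|E_p| < 1: demand is inelastic.

-0.08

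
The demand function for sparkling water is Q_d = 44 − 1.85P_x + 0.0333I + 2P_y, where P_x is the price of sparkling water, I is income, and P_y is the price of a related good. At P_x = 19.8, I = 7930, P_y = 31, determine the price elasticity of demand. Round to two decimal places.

-0.11

Substituting, Q_d = 44 − 1.85(19.8) + 0.0333(7930) + 2(31) = 44 − 36.63 + 264.069 + 62 = 333.439.
∂Q_d/∂P_x = −1.85, so E_p = (−1.85)·(19.8/333.439) ≈ -0.11.
|E_p| < 1: demand is inelastic.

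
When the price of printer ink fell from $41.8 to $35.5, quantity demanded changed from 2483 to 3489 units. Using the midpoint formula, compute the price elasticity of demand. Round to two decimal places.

-2.07

%ΔQ = (3489 − 2483)/[(2483 + 3489)/2] = 1006/2986 ≈ 0.3369.
%ΔP = (35.5 − 41.8)/[(41.8 + 35.5)/2] = -6.3/38.65 ≈ -0.1630.
Arc elasticity E = %ΔQ/%ΔP ≈ 0.3369/-0.1630 ≈ -2.07.
|E| > 1: demand is elastic over this range.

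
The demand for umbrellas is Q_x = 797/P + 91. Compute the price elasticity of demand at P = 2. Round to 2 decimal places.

At P = 2, Q_x = 489.5.
dQ_x/dP = −797/P² = −199.25.
Point elasticity E = (dQ_x/dP)·(P/Q_x) = -199.25 × 2/489.5 ≈ -0.81.
|E| < 1, so demand is inelastic at this price.

-0.81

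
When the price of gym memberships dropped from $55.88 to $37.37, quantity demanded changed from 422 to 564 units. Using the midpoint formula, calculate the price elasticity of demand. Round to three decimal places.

-0.726

%Δq = (564 − 422)/[(422 + 564)/2] = 142/493 ≈ 0.2880.
%Δp = (37.37 − 55.88)/[(55.88 + 37.37)/2] = -18.51/46.625 ≈ -0.3970.
Arc elasticity E = %Δq/%Δp ≈ 0.2880/-0.3970 ≈ -0.726.
|E| < 1: demand is inelastic over this range.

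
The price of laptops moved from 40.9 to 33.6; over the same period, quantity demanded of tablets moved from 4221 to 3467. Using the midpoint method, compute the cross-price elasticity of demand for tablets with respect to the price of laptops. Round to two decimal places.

1.00

%ΔQ_x = (3467 − 4221)/[(4221+3467)/2] = -754/3844 ≈ -0.1961.
%ΔP_y = (33.6 − 40.9)/[(40.9+33.6)/2] ≈ -0.1960.
E_xy = -0.1961/-0.1960 ≈ 1.00.
E_xy > 0, so tablets and laptops are substitutes.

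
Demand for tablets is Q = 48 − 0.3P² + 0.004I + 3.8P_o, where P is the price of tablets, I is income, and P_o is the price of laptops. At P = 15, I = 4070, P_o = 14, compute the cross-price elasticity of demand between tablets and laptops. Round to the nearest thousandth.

1.064

Substituting, Q = 48 − 0.3(15)² + 0.004(4070) + 3.8(14) = 48 − 67.5 + 16.28 + 53.2 = 49.98.
∂Q/∂P_o = +3.8, so E_xy = 3.8·(14/49.98) ≈ 1.064.
E_xy > 0: the goods are substitutes.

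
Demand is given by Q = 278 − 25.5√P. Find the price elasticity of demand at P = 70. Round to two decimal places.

-1.65

At P = 70, Q = 64.6517.
dQ/dP = −25.5/(2√P) = −25.5/(2·8.3666).
Point elasticity E = (dQ/dP)·(P/Q) = -1.5239 × 70/64.6517 ≈ -1.65.
|E| > 1, so demand is elastic at this price.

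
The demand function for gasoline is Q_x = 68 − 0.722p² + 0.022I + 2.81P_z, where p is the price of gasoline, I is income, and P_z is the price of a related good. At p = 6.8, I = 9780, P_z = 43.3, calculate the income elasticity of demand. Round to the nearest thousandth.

0.579

Evaluating quantity at (p, I, P_z) gives Q_x = 68 − 0.722(6.8)² + 0.022(9780) + 2.81(43.3) = 68 − 33.3853 + 215.16 + 121.673 = 371.4477.
∂Q_x/∂I = +0.022, so E_I = 0.022·(9780/371.4477) ≈ 0.579.
E_I ∈ (0,1): normal good (necessity).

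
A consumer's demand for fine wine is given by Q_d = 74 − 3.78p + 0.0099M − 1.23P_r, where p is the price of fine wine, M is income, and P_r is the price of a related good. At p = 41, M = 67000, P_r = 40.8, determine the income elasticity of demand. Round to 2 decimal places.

1.25

At the given point, Q_d = 74 − 3.78(41) + 0.0099(67000) − 1.23(40.8) = 74 − 154.98 + 663.3 − 50.184 = 532.136.
∂Q_d/∂M = +0.0099, so E_I = 0.0099·(67000/532.136) ≈ 1.25.
E_I > 1: normal good (luxury).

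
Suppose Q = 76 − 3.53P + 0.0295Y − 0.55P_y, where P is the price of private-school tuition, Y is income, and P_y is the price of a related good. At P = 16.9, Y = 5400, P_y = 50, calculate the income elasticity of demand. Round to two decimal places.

Q = 76 − 3.53(16.9) + 0.0295(5400) − 0.55(50) = 76 − 59.657 + 159.3 − 27.5 = 148.143.
∂Q/∂Y = +0.0295, so E_I = 0.0295·(5400/148.143) ≈ 1.08.
E_I > 1: normal good (luxury).

1.08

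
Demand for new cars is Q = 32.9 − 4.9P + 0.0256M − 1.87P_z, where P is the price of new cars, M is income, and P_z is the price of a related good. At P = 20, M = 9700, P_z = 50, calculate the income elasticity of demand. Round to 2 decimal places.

2.77

Q = 32.9 − 4.9(20) + 0.0256(9700) − 1.87(50) = 32.9 − 98 + 248.32 − 93.5 = 89.72.
∂Q/∂M = +0.0256, so E_I = 0.0256·(9700/89.72) ≈ 2.77.
E_I > 1: normal good (luxury).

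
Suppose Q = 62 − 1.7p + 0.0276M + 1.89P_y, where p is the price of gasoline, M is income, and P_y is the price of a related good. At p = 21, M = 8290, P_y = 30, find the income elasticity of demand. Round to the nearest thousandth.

Evaluating quantity at (p, M, P_y) gives Q = 62 − 1.7(21) + 0.0276(8290) + 1.89(30) = 62 − 35.7 + 228.804 + 56.7 = 311.804.
∂Q/∂M = +0.0276, so E_I = 0.0276·(8290/311.804) ≈ 0.734.
E_I ∈ (0,1): normal good (necessity).

0.734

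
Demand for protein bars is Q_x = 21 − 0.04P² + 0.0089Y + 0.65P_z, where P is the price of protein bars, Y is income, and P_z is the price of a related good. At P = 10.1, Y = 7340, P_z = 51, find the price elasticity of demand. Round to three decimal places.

Q_x = 21 − 0.04(10.1)² + 0.0089(7340) + 0.65(51) = 21 − 4.0804 + 65.326 + 33.15 = 115.3956.
∂Q_x/∂P = −2·0.04·P = -0.808, so E_p = -0.808·(10.1/115.3956) ≈ -0.071.
|E_p| < 1: demand is inelastic.

-0.071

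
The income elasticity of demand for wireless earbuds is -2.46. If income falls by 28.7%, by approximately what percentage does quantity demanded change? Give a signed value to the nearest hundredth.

70.60

%ΔQ ≈ E × %ΔI = (-2.46) × (-28.7%) ≈ 70.60%.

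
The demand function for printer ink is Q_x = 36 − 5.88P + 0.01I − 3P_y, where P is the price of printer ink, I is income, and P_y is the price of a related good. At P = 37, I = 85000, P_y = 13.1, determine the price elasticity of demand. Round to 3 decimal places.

-0.346

Evaluating quantity at (P, I, P_y) gives Q_x = 36 − 5.88(37) + 0.01(85000) − 3(13.1) = 36 − 217.56 + 850 − 39.3 = 629.14.
∂Q_x/∂P = −5.88, so E_p = (−5.88)·(37/629.14) ≈ -0.346.
|E_p| < 1: demand is inelastic.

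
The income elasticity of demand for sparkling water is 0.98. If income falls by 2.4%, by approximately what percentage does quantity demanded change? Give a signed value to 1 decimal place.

-2.4

%ΔQ ≈ E × %ΔI = (0.98) × (-2.4%) ≈ -2.4%.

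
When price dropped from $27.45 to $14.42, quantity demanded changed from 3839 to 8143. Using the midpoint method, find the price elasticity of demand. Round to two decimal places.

%ΔQ = (8143 − 3839)/[(3839 + 8143)/2] = 4304/5991 ≈ 0.7184.
%ΔP = (14.42 − 27.45)/[(27.45 + 14.42)/2] = -13.03/20.935 ≈ -0.6224.
Arc elasticity E = %ΔQ/%ΔP ≈ 0.7184/-0.6224 ≈ -1.15.
|E| > 1: demand is elastic over this range.

-1.15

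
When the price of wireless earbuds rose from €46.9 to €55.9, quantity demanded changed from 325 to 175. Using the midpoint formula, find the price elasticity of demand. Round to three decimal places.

%Δq = (175 − 325)/[(325 + 175)/2] = -150/250 ≈ -0.6000.
%Δp = (55.9 − 46.9)/[(46.9 + 55.9)/2] = 9/51.4 ≈ 0.1751.
Arc elasticity E = %Δq/%Δp ≈ -0.6000/0.1751 ≈ -3.427.
|E| > 1: demand is elastic over this range.

-3.427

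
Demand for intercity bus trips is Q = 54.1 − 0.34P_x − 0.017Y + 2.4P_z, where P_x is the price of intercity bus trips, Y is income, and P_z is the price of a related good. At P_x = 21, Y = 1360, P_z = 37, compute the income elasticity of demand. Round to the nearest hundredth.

Evaluating quantity at (P_x, Y, P_z) gives Q = 54.1 − 0.34(21) − 0.017(1360) + 2.4(37) = 54.1 − 7.14 − 23.12 + 88.8 = 112.64.
∂Q/∂Y = −0.017, so E_I = -0.017·(1360/112.64) ≈ -0.21.
E_I < 0: inferior good.

-0.21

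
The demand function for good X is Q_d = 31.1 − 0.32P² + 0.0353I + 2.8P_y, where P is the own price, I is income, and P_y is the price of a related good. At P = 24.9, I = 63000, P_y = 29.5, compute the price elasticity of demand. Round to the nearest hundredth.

-0.19

At the given point, Q_d = 31.1 − 0.32(24.9)² + 0.0353(63000) + 2.8(29.5) = 31.1 − 198.4032 + 2223.9 + 82.6 = 2139.1968.
∂Q_d/∂P = −2·0.32·P = -15.936, so E_p = -15.936·(24.9/2139.1968) ≈ -0.19.
|E_p| < 1: demand is inelastic.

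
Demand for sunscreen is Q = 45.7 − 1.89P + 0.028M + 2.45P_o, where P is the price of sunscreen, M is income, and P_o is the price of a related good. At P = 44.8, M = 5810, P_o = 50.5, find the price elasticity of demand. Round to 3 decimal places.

-0.342

Substituting, Q = 45.7 − 1.89(44.8) + 0.028(5810) + 2.45(50.5) = 45.7 − 84.672 + 162.68 + 123.725 = 247.433.
∂Q/∂P = −1.89, so E_p = (−1.89)·(44.8/247.433) ≈ -0.342.
|E_p| < 1: demand is inelastic.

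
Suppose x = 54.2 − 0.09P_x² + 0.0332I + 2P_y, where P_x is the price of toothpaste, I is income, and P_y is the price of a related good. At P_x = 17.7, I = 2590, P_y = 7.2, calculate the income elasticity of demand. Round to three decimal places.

x = 54.2 − 0.09(17.7)² + 0.0332(2590) + 2(7.2) = 54.2 − 28.1961 + 85.988 + 14.4 = 126.3919.
∂x/∂I = +0.0332, so E_I = 0.0332·(2590/126.3919) ≈ 0.680.
E_I ∈ (0,1): normal good (necessity).

0.680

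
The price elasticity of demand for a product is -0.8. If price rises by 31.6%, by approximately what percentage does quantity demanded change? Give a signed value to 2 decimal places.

%ΔQ ≈ E × %ΔP = (-0.8) × (31.6%) = -25.28%.

-25.28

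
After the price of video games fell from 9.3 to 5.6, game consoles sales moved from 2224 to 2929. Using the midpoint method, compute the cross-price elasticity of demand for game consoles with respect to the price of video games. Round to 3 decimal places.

%ΔQ_x = (2929 − 2224)/[(2224+2929)/2] = 705/2576.5 ≈ 0.2736.
%ΔP_y = (5.6 − 9.3)/[(9.3+5.6)/2] ≈ -0.4966.
E_xy = 0.2736/-0.4966 ≈ -0.551.
E_xy < 0, so game consoles and video games are complements.

-0.551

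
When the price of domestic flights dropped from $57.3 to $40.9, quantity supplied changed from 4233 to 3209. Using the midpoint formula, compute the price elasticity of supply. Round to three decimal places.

%Δq = (3209 − 4233)/[(4233 + 3209)/2] = -1024/3721 ≈ -0.2752.
%Δp = (40.9 − 57.3)/[(57.3 + 40.9)/2] = -16.4/49.1 ≈ -0.3340.
Arc elasticity E = %Δq/%Δp ≈ -0.2752/-0.3340 ≈ 0.824.
|E| < 1: supply is inelastic over this range.

0.824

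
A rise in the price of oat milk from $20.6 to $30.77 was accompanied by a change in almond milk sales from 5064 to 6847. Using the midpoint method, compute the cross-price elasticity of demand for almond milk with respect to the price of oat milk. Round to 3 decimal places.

%ΔQ_x = (6847 − 5064)/[(5064+6847)/2] = 1783/5955.5 ≈ 0.2994.
%ΔP_y = (30.77 − 20.6)/[(20.6+30.77)/2] ≈ 0.3960.
E_xy = 0.2994/0.3960 ≈ 0.756.
E_xy > 0, so almond milk and oat milk are substitutes.

0.756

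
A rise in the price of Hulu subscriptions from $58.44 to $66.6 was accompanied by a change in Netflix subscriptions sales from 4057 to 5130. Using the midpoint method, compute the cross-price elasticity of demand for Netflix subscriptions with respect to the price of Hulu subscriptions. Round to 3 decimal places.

%ΔQ_x = (5130 − 4057)/[(4057+5130)/2] = 1073/4593.5 ≈ 0.2336.
%ΔP_y = (66.6 − 58.44)/[(58.44+66.6)/2] ≈ 0.1305.
E_xy = 0.2336/0.1305 ≈ 1.790.
E_xy > 0, so Netflix subscriptions and Hulu subscriptions are substitutes.

1.790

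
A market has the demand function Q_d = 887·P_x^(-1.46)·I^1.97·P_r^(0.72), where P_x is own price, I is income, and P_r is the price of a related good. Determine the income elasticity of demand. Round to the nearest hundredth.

For a Cobb–Douglas (constant-elasticity) form Q_d = A·I^α·…, the elasticity with respect to I equals the exponent α at every point.
Here the exponent on I is 1.97, so the income elasticity of demand is 1.97.

1.97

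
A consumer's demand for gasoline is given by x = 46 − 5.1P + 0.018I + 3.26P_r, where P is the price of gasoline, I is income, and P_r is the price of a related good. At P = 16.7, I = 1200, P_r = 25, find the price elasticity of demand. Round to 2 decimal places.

Substituting, x = 46 − 5.1(16.7) + 0.018(1200) + 3.26(25) = 46 − 85.17 + 21.6 + 81.5 = 63.93.
∂x/∂P = −5.1, so E_p = (−5.1)·(16.7/63.93) ≈ -1.33.
|E_p| > 1: demand is elastic.

-1.33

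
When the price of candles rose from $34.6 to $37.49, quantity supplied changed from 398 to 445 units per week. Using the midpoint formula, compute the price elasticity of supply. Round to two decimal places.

%ΔQ = (445 − 398)/[(398 + 445)/2] = 47/421.5 ≈ 0.1115.
%Δp = (37.49 − 34.6)/[(34.6 + 37.49)/2] = 2.89/36.045 ≈ 0.0802.
Arc elasticity E = %ΔQ/%Δp ≈ 0.1115/0.0802 ≈ 1.39.
|E| > 1: supply is elastic over this range.

1.39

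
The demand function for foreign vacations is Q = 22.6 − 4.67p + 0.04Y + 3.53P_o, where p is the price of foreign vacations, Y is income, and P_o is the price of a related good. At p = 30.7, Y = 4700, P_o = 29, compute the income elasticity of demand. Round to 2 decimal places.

1.11

Substituting, Q = 22.6 − 4.67(30.7) + 0.04(4700) + 3.53(29) = 22.6 − 143.369 + 188 + 102.37 = 169.601.
∂Q/∂Y = +0.04, so E_I = 0.04·(4700/169.601) ≈ 1.11.
E_I > 1: normal good (luxury).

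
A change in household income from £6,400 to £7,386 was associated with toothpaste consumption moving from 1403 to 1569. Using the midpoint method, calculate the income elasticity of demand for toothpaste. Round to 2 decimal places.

%ΔQ = (1569 − 1403)/[(1403+1569)/2] = 166/1486 ≈ 0.1117.
%ΔM = (7,386 − 6,400)/[(6,400+7,386)/2] = 986/6893 ≈ 0.1430.
E_I = %ΔQ/%ΔM ≈ 0.78.
E_I ∈ (0,1): normal good (necessity).

0.78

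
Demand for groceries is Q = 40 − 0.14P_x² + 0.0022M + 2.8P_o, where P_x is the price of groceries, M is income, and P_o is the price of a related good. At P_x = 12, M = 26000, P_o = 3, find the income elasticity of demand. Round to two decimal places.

0.67

Evaluating quantity at (P_x, M, P_o) gives Q = 40 − 0.14(12)² + 0.0022(26000) + 2.8(3) = 40 − 20.16 + 57.2 + 8.4 = 85.44.
∂Q/∂M = +0.0022, so E_I = 0.0022·(26000/85.44) ≈ 0.67.
E_I ∈ (0,1): normal good (necessity).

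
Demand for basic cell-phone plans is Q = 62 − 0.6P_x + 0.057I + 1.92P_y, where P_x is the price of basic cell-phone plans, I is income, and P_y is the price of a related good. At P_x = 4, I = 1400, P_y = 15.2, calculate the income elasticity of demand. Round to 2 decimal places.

First evaluate Q: 62 − 0.6(4) + 0.057(1400) + 1.92(15.2) = 62 − 2.4 + 79.8 + 29.184 = 168.584.
∂Q/∂I = +0.057, so E_I = 0.057·(1400/168.584) ≈ 0.47.
E_I ∈ (0,1): normal good (necessity).

0.47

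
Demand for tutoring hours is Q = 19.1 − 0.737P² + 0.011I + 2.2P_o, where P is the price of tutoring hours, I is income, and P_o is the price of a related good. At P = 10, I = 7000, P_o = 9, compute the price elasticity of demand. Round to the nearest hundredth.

-3.49

At the given point, Q = 19.1 − 0.737(10)² + 0.011(7000) + 2.2(9) = 19.1 − 73.7 + 77 + 19.8 = 42.2.
∂Q/∂P = −2·0.737·P = -14.74, so E_p = -14.74·(10/42.2) ≈ -3.49.
|E_p| > 1: demand is elastic.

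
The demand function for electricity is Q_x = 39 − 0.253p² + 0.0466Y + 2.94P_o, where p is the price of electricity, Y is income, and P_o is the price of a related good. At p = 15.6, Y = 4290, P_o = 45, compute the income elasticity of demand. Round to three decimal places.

0.646

Q_x = 39 − 0.253(15.6)² + 0.0466(4290) + 2.94(45) = 39 − 61.5701 + 199.914 + 132.3 = 309.6439.
∂Q_x/∂Y = +0.0466, so E_I = 0.0466·(4290/309.6439) ≈ 0.646.
E_I ∈ (0,1): normal good (necessity).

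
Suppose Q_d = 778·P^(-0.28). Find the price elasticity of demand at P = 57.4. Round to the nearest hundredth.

For a Cobb–Douglas (constant-elasticity) form Q_d = A·P^α·…, the elasticity with respect to P equals the exponent α at every point.
Here the exponent on P is -0.28, so the price elasticity of demand is -0.28.

-0.28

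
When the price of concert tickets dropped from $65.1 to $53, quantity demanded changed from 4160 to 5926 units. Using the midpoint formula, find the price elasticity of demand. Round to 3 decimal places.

-1.709

%Δq = (5926 − 4160)/[(4160 + 5926)/2] = 1766/5043 ≈ 0.3502.
%ΔP = (53 − 65.1)/[(65.1 + 53)/2] = -12.1/59.05 ≈ -0.2049.
Arc elasticity E = %Δq/%ΔP ≈ 0.3502/-0.2049 ≈ -1.709.
|E| > 1: demand is elastic over this range.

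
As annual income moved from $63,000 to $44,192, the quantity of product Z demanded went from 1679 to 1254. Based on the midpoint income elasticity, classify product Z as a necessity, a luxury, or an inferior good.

necessity

%ΔQ = (1254 − 1679)/[(1679+1254)/2] = -425/1466.5 ≈ -0.2898.
%ΔI = (44,192 − 63,000)/[(63,000+44,192)/2] = -18808/53596 ≈ -0.3509.
E_I = %ΔQ/%ΔI ≈ 0.826.
E_I ∈ (0,1): normal good (necessity).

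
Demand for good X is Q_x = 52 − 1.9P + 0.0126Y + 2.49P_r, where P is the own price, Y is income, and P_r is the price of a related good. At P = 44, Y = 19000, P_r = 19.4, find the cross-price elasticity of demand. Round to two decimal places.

0.19

First evaluate Q_x: 52 − 1.9(44) + 0.0126(19000) + 2.49(19.4) = 52 − 83.6 + 239.4 + 48.306 = 256.106.
∂Q_x/∂P_r = +2.49, so E_xy = 2.49·(19.4/256.106) ≈ 0.19.
E_xy > 0: the goods are substitutes.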